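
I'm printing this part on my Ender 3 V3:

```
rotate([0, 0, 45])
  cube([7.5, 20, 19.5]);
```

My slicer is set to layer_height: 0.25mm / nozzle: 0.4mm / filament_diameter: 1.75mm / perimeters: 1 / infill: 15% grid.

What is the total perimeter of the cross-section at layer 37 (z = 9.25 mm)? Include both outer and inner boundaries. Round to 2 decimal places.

At z = 9.25 mm: the cube is present — its section is the full 7.5×20 rectangle (perimeter 55.00 mm); (rotated 45° about Z; rotation is an isometry so areas/perimeters/island counts are preserved). Overall, the cross-section is a single solid region. Total boundary length (outer) = 55.00 mm.

55.00 mm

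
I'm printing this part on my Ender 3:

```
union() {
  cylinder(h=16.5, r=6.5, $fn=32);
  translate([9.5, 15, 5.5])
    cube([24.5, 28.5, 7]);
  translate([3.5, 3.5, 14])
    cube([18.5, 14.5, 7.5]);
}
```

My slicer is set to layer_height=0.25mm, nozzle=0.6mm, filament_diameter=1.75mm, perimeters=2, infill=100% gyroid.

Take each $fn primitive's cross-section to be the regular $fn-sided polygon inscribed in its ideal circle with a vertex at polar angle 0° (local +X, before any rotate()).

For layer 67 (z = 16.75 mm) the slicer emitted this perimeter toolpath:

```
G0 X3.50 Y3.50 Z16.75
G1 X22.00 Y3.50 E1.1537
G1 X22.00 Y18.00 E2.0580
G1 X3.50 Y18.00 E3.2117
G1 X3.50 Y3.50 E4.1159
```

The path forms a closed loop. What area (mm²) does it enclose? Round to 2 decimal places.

268.25 mm²

Apply the shoelace formula to the sequence of (X, Y) vertices; enclosed area = 268.25 mm².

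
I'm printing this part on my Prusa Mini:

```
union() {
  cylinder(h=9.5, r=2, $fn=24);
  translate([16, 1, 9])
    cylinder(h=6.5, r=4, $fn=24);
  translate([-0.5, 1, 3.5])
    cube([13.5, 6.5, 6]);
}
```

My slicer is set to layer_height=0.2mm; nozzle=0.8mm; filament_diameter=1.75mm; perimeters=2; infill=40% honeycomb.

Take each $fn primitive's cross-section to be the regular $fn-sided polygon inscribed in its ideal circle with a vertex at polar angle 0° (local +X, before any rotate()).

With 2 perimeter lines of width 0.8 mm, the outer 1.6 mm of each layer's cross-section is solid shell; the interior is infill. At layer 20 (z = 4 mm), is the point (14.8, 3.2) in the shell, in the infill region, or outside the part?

At z = 4 mm: the r=2 cylinder contributes a regular 24-gon of circumradius 2; the cylinder at (16, 1) does not reach this height (z outside [9, 15.5]); the cube at (-0.5, 1) (footprint 13.5×6.5) is included at this height; Taking the union: the regions partially overlap (shared area 1.69 mm²), so overlapping operands fuse into one piece — 1 connected region. Overall, the cross-section is a single solid region. The nearest boundary edge runs (13.00, 7.50)→(13.00, 1.00); distance from the point to it = 1.80 mm. The point is not inside any of the regions above, so it lies outside the cross-section (1.80 mm from the nearest boundary).

outside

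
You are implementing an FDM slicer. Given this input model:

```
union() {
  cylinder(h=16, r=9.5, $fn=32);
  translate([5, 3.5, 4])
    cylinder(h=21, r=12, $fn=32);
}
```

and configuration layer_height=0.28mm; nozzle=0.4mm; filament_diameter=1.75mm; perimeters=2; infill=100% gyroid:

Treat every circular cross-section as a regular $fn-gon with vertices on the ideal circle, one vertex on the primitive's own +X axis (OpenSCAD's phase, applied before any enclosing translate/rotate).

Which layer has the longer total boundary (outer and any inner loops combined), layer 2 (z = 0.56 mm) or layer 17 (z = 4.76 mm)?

Layer 2 (z = 0.56): the r=9.5 cylinder contributes a regular 32-gon of circumradius 9.5 (perimeter = 2·32·9.500·sin(180°/32) = 59.59 mm); the cylinder at (5, 3.5) is not intersected at this z (z outside [4, 25]); Taking the union: only the r=9.5 cylinder is present, so the union is just that shape — boundary = 59.59 mm. So its perimeter = 59.59 mm. Layer 17 (z = 4.76): the r=9.5 cylinder contributes a regular 32-gon of circumradius 9.5 (perimeter = 2·32·9.500·sin(180°/32) = 59.59 mm); the cylinder at (5, 3.5): section is a regular 32-gon, circumradius r=12 (perimeter = 2·32·12.000·sin(180°/32) = 75.28 mm); Taking the union: the regions partially overlap (shared area 225.09 mm²), so the edge portions inside another operand are dropped and the merged outline is re-measured after clipping — boundary = 80.84 mm. So its perimeter = 80.84 mm. Layer 17 is larger (80.84 vs 59.59 mm).

layer 17 (z = 4.76 mm)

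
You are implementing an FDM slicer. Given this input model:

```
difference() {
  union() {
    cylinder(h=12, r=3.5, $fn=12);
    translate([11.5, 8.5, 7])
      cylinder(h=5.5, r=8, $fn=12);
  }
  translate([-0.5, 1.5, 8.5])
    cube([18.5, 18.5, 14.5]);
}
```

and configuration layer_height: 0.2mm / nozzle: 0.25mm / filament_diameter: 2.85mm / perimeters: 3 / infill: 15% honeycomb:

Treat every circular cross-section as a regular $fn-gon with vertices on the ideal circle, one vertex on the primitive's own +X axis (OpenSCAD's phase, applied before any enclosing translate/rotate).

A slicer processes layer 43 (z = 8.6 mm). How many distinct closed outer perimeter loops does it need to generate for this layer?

At z = 8.6 mm: the r=3.5 cylinder contributes a regular 12-gon of circumradius 3.5; the r=8 cylinder at (11.5, 8.5) gives a regular 12-gon of circumradius 8 (constant along its height); Merging all regions: the 2 present regions are separate (no shared area or edge), so areas and boundary lengths simply add and each stays a separate island — 2 connected regions; the cube at (-0.5, 1.5) (footprint 18.5×18.5) is included at this height; Taking the first minus the rest: starting from that combined region, the 18.5×18.5 cube at (-0.5, 1.5) partially overlaps it — only the 185.58 mm² overlap (of its 342.25 mm²) is removed, clipping the outline — 3 connected regions. The result has 3 disconnected regions.

3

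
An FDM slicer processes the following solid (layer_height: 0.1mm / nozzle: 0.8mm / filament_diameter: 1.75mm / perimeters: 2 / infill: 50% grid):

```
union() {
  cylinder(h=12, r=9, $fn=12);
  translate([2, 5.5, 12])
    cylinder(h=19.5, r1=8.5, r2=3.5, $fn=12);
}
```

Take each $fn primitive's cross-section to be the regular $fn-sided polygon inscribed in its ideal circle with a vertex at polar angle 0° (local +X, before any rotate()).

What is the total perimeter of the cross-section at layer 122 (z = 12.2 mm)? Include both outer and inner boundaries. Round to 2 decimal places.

At z = 12.2 mm: the cylinder does not reach this height (z outside [0, 12]); the cone at (2, 5.5) (r1=8.5→r2=3.5) has section circumradius 8.449 here — a regular 12-gon (perimeter = 2·12·8.449·sin(180°/12) = 52.48 mm); Taking the union: only the cone at (2, 5.5) is present, so the union is just that shape — boundary = 52.48 mm. Overall, the cross-section is a single solid region. Total boundary length (outer) = 52.48 mm.

52.48 mm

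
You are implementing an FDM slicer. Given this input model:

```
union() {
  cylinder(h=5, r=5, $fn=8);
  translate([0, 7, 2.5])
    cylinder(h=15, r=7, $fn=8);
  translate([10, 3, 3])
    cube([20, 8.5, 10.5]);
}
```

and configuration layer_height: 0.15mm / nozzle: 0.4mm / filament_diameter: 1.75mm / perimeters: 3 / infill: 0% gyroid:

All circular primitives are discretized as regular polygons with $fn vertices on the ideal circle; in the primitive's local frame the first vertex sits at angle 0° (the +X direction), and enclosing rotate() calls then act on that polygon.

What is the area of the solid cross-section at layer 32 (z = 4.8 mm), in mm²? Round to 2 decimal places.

352.79 mm²

At z = 4.8 mm: the r=5 cylinder contributes a regular 8-gon of circumradius 5 (area = (8/2)·5.000²·sin(360°/8) = 70.71 mm²); the r=7 cylinder at (0, 7) gives a regular 8-gon of circumradius 7 (constant along its height) (area = (8/2)·7.000²·sin(360°/8) = 138.59 mm²); the cube at (10, 3) (footprint 20×8.5) is included at this height (area 170.00 mm²); Merging all regions: the regions partially overlap — summed areas 379.30 mm² minus the doubly-counted overlap 26.52 mm² gives 352.79 mm² — area = 352.79 mm². Overall, the cross-section has 2 separate islands. Net area = 352.79 mm².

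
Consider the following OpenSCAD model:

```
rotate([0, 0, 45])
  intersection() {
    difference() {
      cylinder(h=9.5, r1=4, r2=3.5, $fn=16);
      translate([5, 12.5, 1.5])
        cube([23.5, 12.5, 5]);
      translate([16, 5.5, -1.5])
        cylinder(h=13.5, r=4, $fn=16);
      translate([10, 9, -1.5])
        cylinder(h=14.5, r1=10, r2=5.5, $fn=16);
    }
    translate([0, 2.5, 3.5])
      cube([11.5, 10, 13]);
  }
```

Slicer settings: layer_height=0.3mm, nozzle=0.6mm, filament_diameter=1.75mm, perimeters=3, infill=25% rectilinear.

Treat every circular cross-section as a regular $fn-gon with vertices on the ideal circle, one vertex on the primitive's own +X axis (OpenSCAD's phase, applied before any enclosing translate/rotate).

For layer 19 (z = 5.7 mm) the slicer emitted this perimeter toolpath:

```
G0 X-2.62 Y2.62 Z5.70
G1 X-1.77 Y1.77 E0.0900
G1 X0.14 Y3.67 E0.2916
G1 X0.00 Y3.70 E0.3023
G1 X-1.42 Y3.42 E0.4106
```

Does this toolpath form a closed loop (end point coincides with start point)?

no

Start point (G0): (-2.62, 2.62). End point (last G1): the path does not return to the start — open.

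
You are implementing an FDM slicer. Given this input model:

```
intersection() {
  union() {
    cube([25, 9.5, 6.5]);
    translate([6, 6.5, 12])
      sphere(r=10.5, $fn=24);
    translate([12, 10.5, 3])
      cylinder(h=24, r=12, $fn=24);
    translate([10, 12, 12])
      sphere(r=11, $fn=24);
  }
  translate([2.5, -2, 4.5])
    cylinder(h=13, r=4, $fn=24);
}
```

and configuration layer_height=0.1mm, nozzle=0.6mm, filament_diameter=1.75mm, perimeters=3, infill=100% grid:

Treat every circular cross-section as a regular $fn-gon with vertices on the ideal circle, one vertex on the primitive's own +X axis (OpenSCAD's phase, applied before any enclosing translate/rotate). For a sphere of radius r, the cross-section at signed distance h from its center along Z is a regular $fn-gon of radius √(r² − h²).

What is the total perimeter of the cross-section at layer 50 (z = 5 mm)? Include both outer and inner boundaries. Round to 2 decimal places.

16.01 mm

At z = 5 mm: the 25×9.5 cube contributes its full rectangle (perimeter 69.00 mm); the sphere at (6, 6.5): section is a regular 24-gon, circumradius = √(r²−h²) = √(10.5²−7²) = 7.826 (perimeter = 2·24·7.826·sin(180°/24) = 49.03 mm); the cylinder at (12, 10.5): section is a regular 24-gon, circumradius r=12 (perimeter = 2·24·12.000·sin(180°/24) = 75.18 mm); the r=11 sphere at (10, 12) contributes a regular 24-gon of circumradius √(11²−7²) = 8.485 (perimeter = 2·24·8.485·sin(180°/24) = 53.16 mm); Combining (union): the regions partially overlap (shared area 584.92 mm²), so the edge portions inside another operand are dropped and the merged outline is re-measured after clipping — boundary = 86.27 mm; the cylinder at (2.5, -2): section is a regular 24-gon, circumradius r=4 (perimeter = 2·24·4.000·sin(180°/24) = 25.06 mm); Keeping only the common overlap: the r=4 cylinder at (2.5, -2) partially overlaps that combined region; clipping to the common part keeps 13.08 mm² — boundary = 16.01 mm. Overall, the cross-section is a single solid region. Total boundary length (outer) = 16.01 mm.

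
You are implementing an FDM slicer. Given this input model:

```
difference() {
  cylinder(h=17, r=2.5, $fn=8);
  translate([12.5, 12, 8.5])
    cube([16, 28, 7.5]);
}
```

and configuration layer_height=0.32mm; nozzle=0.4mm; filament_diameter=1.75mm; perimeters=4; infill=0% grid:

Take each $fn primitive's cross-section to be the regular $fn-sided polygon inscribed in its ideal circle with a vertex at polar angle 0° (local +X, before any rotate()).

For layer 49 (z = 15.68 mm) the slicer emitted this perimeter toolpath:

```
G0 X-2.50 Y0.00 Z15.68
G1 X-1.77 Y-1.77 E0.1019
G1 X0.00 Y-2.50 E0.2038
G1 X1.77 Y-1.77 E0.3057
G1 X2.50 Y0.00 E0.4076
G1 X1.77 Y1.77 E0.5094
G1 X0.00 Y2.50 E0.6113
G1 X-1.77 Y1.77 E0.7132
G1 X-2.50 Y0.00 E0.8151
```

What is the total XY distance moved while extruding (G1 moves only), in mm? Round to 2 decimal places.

Sum the Euclidean lengths of each G1 segment: total = 15.32 mm.

15.32 mm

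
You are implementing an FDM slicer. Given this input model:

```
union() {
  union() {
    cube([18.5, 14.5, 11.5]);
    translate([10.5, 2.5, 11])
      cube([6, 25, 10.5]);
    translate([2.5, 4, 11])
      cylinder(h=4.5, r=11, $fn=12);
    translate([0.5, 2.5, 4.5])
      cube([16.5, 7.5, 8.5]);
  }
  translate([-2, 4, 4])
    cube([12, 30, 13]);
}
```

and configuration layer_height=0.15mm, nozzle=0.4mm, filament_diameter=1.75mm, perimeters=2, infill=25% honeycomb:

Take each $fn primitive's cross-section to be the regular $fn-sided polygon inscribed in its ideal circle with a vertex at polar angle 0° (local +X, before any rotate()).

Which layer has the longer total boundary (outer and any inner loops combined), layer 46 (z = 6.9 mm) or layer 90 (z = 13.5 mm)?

layer 90 (z = 13.5 mm)

Layer 46 (z = 6.9): the cube is present — its section is the full 18.5×14.5 rectangle (perimeter 66.00 mm); the cube at (10.5, 2.5) is not intersected at this z (z outside [11, 21.5]); the cylinder at (2.5, 4) does not reach this height (z outside [11, 15.5]); the 16.5×7.5 cube at (0.5, 2.5) contributes its full rectangle (perimeter 48.00 mm); Merging all regions: the 16.5×7.5 cube at (0.5, 2.5) lies entirely inside the 18.5×14.5 cube, so the union is just the 18.5×14.5 cube — boundary = 66.00 mm; the cube at (-2, 4) is present — its section is the full 12×30 rectangle (perimeter 84.00 mm); Combining (union): the regions partially overlap (shared area 105.00 mm²), so the edge portions inside another operand are dropped and the merged outline is re-measured after clipping — boundary = 109.00 mm. So its perimeter = 109.00 mm. Layer 90 (z = 13.5): the cube does not reach this height (z outside [0, 11.5]); the cube at (10.5, 2.5) is present — its section is the full 6×25 rectangle (perimeter 62.00 mm); the r=11 cylinder at (2.5, 4) gives a regular 12-gon of circumradius 11 (constant along its height) (perimeter = 2·12·11.000·sin(180°/12) = 68.33 mm); the cube at (0.5, 2.5) is absent (z outside [4.5, 13]); Merging all regions: the regions partially overlap (shared area 17.81 mm²), so the edge portions inside another operand are dropped and the merged outline is re-measured after clipping — boundary = 109.80 mm; the cube at (-2, 4) is present — its section is the full 12×30 rectangle (perimeter 84.00 mm); Merging all regions: the regions partially overlap (shared area 120.29 mm²), so the edge portions inside another operand are dropped and the merged outline is re-measured after clipping — boundary = 151.30 mm. So its perimeter = 151.30 mm. Layer 90 is larger (151.30 vs 109.00 mm).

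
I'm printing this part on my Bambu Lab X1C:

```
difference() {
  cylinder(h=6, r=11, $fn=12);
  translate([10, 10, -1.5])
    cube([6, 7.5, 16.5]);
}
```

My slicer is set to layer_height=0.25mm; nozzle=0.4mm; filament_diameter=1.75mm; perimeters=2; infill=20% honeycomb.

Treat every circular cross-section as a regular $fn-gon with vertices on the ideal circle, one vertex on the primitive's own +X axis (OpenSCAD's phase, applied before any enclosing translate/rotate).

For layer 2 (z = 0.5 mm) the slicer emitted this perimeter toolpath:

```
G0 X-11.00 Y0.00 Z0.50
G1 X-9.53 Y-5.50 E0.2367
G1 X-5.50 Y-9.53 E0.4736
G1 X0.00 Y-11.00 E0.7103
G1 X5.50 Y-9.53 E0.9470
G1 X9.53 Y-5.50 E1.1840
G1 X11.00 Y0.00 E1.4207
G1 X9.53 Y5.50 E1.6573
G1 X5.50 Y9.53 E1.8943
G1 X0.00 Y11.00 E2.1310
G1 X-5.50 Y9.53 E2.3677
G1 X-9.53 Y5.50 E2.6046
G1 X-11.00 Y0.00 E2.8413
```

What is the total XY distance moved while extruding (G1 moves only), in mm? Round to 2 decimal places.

Sum the Euclidean lengths of each G1 segment: total = 68.34 mm.

68.34 mm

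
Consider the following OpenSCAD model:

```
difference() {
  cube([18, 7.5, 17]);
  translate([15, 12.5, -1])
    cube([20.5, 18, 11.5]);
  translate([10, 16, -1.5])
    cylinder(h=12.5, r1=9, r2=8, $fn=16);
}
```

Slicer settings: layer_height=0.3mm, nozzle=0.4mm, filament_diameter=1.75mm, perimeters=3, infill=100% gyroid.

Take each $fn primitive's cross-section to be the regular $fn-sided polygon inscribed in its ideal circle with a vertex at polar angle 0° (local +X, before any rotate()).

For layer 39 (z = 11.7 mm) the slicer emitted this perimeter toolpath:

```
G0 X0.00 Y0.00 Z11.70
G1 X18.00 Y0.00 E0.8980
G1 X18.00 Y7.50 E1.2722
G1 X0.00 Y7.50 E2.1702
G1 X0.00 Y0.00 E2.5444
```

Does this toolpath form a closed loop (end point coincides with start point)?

yes

Start point (G0): (0.00, 0.00). End point (last G1): the path returns to the start — closed.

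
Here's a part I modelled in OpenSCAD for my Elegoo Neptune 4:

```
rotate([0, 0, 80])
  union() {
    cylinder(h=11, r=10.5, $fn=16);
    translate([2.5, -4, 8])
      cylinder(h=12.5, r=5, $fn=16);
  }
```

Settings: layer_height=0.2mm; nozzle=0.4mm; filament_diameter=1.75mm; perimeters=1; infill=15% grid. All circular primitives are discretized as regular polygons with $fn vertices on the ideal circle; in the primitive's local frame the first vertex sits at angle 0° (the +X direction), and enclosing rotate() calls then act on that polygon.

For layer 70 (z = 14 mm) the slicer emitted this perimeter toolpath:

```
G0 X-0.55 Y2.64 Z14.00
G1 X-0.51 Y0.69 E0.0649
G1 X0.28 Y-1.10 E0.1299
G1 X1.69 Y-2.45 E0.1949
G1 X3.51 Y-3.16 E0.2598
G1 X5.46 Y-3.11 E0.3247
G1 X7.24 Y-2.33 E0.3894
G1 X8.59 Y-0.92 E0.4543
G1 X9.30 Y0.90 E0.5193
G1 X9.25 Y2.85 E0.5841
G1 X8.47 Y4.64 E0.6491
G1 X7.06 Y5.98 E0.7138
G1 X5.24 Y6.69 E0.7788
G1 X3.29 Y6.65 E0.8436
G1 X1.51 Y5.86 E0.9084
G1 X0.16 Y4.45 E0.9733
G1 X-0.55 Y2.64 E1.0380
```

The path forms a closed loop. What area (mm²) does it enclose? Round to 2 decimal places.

Apply the shoelace formula to the sequence of (X, Y) vertices; enclosed area = 76.51 mm².

76.51 mm²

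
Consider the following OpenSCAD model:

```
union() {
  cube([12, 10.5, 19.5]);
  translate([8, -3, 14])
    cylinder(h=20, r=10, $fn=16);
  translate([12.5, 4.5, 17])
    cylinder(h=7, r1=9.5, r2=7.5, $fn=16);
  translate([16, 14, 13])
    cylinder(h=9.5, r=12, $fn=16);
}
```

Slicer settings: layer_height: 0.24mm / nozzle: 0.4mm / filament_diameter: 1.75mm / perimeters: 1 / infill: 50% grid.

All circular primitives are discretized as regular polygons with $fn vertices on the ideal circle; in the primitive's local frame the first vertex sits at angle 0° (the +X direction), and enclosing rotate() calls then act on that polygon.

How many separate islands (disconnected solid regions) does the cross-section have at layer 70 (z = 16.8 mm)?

1

At z = 16.8 mm: the cube is present — its section is the full 12×10.5 rectangle; the cylinder at (8, -3): section is a regular 16-gon, circumradius r=10; the cone at (12.5, 4.5) is not intersected at this z (z outside [17, 24]); the r=12 cylinder at (16, 14) gives a regular 16-gon of circumradius 12 (constant along its height); Taking the union: the regions partially overlap (shared area 117.95 mm²), so overlapping operands fuse into one piece — 1 connected region. Overall, the cross-section is a single solid region. Island count = 1.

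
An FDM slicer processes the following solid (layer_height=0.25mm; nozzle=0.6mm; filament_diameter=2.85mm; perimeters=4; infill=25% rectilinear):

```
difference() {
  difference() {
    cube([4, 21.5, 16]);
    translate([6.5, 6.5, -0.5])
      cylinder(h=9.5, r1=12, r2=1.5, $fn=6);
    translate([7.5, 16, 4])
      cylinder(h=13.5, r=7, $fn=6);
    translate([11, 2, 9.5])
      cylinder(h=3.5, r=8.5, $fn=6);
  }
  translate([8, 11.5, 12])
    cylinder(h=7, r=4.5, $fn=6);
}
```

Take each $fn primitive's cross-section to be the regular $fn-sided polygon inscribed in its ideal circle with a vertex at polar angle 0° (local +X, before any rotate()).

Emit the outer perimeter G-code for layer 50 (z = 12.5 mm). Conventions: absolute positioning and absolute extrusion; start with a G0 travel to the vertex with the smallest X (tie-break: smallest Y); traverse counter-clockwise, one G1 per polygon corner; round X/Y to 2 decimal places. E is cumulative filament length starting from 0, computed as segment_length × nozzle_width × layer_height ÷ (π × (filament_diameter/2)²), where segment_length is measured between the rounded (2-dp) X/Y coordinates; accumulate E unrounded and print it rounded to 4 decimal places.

G0 X0.00 Y0.00 Z12.50
G1 X3.65 Y0.00 E0.0858
G1 X2.50 Y2.00 E0.1401
G1 X4.00 Y4.60 E0.2106
G1 X4.00 Y9.94 E0.3362
G1 X0.50 Y16.00 E0.5008
G1 X3.68 Y21.50 E0.6501
G1 X0.00 Y21.50 E0.7367
G1 X0.00 Y0.00 E1.2422

At z = 12.5 mm: the cube is present — its section is the full 4×21.5 rectangle; the cone at (6.5, 6.5) is not intersected at this z (z outside [-0.5, 9]); the cylinder at (7.5, 16): section is a regular 6-gon, circumradius r=7; the cylinder at (11, 2): section is a regular 6-gon, circumradius r=8.5; After the difference (first − rest): starting from the 4×21.5 cube, the r=7 cylinder at (7.5, 16) partially overlaps it — only the 21.13 mm² overlap (of its 127.31 mm²) is removed, clipping the outline; the r=8.5 cylinder at (11, 2) partially overlaps it — only the 3.79 mm² overlap (of its 187.71 mm²) is removed, clipping the outline — 1 connected region; the r=4.5 cylinder at (8, 11.5) gives a regular 6-gon of circumradius 4.5 (constant along its height); Taking the first minus the rest: starting from the result so far, the r=4.5 cylinder at (8, 11.5) misses the remaining region (no effect) — 1 connected region. The outline is a single polygon with 8 vertices. Extrusion per mm of travel: 0.6 × 0.25 / (π × 1.425²) = 0.023513. Accumulating E over each segment gives final E = 1.2422.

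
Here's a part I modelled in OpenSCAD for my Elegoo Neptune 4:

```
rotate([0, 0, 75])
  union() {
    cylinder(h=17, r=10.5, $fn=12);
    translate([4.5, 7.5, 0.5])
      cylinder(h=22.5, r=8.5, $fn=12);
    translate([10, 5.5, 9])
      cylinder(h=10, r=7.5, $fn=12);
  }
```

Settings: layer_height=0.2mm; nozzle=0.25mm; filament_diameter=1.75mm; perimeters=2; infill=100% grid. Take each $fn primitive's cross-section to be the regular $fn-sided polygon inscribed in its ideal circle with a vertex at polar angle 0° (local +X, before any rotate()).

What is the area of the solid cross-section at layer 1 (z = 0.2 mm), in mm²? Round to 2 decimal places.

330.75 mm²

At z = 0.2 mm: the cylinder: section is a regular 12-gon, circumradius r=10.5 (area = (12/2)·10.500²·sin(360°/12) = 330.75 mm²); the cylinder at (4.5, 7.5) is not intersected at this z (z outside [0.5, 23]); the cylinder at (10, 5.5) is absent (z outside [9, 19]); Merging all regions: only the r=10.5 cylinder is present, so the union is just that shape — area = 330.75 mm²; (whole slice rotated 75° about Z — lengths, areas and connectivity unchanged). Overall, the cross-section is a single solid region. Net area = 330.75 mm².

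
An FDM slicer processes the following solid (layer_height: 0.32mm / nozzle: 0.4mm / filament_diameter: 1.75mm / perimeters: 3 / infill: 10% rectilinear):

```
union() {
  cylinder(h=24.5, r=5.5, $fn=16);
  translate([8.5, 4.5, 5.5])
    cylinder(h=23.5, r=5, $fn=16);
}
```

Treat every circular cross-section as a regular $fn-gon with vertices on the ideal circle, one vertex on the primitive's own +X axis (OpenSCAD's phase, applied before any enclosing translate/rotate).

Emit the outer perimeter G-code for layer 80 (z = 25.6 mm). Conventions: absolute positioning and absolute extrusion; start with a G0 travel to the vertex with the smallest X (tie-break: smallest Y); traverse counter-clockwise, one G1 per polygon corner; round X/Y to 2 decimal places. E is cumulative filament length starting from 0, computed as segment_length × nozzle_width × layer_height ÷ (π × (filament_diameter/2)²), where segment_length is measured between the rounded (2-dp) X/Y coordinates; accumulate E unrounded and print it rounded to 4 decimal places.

G0 X3.50 Y4.50 Z25.60
G1 X3.88 Y2.59 E0.1036
G1 X4.96 Y0.96 E0.2077
G1 X6.59 Y-0.12 E0.3117
G1 X8.50 Y-0.50 E0.4154
G1 X10.41 Y-0.12 E0.5190
G1 X12.04 Y0.96 E0.6231
G1 X13.12 Y2.59 E0.7271
G1 X13.50 Y4.50 E0.8308
G1 X13.12 Y6.41 E0.9344
G1 X12.04 Y8.04 E1.0385
G1 X10.41 Y9.12 E1.1425
G1 X8.50 Y9.50 E1.2461
G1 X6.59 Y9.12 E1.3498
G1 X4.96 Y8.04 E1.4538
G1 X3.88 Y6.41 E1.5579
G1 X3.50 Y4.50 E1.6615

At z = 25.6 mm: the cylinder is not intersected at this z (z outside [0, 24.5]); the r=5 cylinder at (8.5, 4.5) contributes a regular 16-gon of circumradius 5; Combining (union): only the r=5 cylinder at (8.5, 4.5) is present, so the union is just that shape — 1 connected region. The outline is a single polygon with 16 vertices. Extrusion per mm of travel: 0.4 × 0.32 / (π × 0.875²) = 0.053216. Accumulating E over each segment gives final E = 1.6615.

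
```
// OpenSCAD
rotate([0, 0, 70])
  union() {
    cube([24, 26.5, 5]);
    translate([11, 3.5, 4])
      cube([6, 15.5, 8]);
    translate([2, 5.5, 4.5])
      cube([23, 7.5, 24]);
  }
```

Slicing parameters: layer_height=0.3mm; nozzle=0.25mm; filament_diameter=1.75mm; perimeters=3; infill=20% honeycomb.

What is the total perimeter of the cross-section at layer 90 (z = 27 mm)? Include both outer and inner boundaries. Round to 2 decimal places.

61.00 mm

At z = 27 mm: the cube does not reach this height (z outside [0, 5]); the cube at (11, 3.5) does not reach this height (z outside [4, 12]); the cube at (2, 5.5) (footprint 23×7.5) is included at this height (perimeter 61.00 mm); Merging all regions: only the 23×7.5 cube at (2, 5.5) is present, so the union is just that shape — boundary = 61.00 mm; (whole slice rotated 70° about Z — lengths, areas and connectivity unchanged). Overall, the cross-section is a single solid region. Total boundary length (outer) = 61.00 mm.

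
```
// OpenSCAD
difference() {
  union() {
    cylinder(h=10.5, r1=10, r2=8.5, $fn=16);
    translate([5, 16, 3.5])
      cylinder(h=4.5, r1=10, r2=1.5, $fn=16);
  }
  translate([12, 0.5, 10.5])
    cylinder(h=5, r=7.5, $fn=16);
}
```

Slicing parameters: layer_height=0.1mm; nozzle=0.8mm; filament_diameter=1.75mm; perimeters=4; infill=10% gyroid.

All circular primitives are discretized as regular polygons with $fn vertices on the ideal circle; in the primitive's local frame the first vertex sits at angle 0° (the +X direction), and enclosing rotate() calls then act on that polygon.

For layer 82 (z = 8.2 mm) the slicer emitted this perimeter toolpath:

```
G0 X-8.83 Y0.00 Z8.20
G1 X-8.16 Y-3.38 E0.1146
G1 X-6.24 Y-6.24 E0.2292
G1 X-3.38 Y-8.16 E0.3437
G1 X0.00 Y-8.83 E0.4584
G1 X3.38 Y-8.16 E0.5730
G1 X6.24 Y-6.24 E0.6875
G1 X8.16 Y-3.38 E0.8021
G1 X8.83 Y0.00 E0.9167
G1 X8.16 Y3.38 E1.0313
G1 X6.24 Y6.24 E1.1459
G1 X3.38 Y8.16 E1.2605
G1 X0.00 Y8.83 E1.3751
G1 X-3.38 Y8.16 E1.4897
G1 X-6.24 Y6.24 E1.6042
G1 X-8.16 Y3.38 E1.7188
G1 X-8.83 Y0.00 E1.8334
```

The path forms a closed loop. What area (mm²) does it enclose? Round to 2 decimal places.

Apply the shoelace formula to the sequence of (X, Y) vertices; enclosed area = 238.69 mm².

238.69 mm²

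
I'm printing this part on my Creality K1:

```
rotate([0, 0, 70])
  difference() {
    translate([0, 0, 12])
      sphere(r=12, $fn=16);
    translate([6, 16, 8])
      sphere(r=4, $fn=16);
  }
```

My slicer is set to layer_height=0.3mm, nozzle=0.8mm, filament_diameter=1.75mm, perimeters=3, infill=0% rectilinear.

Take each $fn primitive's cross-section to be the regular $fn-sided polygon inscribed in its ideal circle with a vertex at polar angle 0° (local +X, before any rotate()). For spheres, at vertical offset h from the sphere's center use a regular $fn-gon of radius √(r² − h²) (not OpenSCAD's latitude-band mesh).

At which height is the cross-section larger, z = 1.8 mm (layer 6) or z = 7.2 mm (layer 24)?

Layer 6 (z = 1.8): the sphere: section is a regular 16-gon, circumradius = √(r²−h²) = √(12²−10.2²) = 6.321 (area = (16/2)·6.321²·sin(360°/16) = 122.34 mm²); the sphere at (6, 16) is absent (|z−center|=6.200 > r=4); Taking the first minus the rest: none of the subtracted shapes is present at this height, so the r=12 sphere is unchanged — area = 122.34 mm²; (rotated 70° about Z; rotation is an isometry so areas/perimeters/island counts are preserved). So its area = 122.34 mm². Layer 24 (z = 7.2): the sphere: section is a regular 16-gon, circumradius = √(r²−h²) = √(12²−4.8²) = 10.998 (area = (16/2)·10.998²·sin(360°/16) = 370.32 mm²); the sphere at (6, 16): section is a regular 16-gon, circumradius = √(r²−h²) = √(4²−0.8²) = 3.919 (area = (16/2)·3.919²·sin(360°/16) = 47.02 mm²); Subtracting the remaining from the first: starting from the r=12 sphere (370.32 mm²), the r=4 sphere at (6, 16) misses the remaining region (no effect) — area = 370.32 mm²; (whole slice rotated 70° about Z — lengths, areas and connectivity unchanged). So its area = 370.32 mm². Layer 24 is larger (370.32 vs 122.34 mm²).

layer 24 (z = 7.2 mm)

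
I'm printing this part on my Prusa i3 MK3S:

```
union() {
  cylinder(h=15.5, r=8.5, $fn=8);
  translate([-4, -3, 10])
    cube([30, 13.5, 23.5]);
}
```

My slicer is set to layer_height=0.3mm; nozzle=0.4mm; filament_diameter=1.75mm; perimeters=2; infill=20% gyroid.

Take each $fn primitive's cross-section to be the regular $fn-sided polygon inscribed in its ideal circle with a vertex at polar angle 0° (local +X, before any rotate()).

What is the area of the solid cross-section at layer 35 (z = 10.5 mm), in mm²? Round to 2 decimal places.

At z = 10.5 mm: the cylinder: section is a regular 8-gon, circumradius r=8.5 (area = (8/2)·8.500²·sin(360°/8) = 204.35 mm²); the cube at (-4, -3) is present — its section is the full 30×13.5 rectangle (area 405.00 mm²); Combining (union): the regions partially overlap — summed areas 609.35 mm² minus the doubly-counted overlap 117.41 mm² gives 491.94 mm² — area = 491.94 mm². Overall, the cross-section is a single solid region. Net area = 491.94 mm².

491.94 mm²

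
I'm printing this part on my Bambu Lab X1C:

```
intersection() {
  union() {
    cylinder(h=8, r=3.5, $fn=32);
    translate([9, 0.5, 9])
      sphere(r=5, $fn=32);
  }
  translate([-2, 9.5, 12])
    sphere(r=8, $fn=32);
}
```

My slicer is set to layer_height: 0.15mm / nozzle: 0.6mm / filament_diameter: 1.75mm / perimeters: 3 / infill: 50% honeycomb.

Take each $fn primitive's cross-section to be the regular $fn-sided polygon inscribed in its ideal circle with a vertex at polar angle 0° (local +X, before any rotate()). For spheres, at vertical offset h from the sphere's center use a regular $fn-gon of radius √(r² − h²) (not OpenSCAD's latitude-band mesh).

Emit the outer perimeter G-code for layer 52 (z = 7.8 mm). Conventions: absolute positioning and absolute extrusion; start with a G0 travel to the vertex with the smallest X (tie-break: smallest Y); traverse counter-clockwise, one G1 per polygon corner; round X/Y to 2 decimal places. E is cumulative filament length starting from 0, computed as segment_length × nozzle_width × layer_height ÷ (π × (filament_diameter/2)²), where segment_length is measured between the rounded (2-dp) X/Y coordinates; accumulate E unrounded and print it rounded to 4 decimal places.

G0 X-2.19 Y2.71 Z7.80
G1 X-2.00 Y2.69 E0.0071
G1 X-0.67 Y2.82 E0.0572
G1 X0.61 Y3.21 E0.1072
G1 X0.90 Y3.37 E0.1196
G1 X0.68 Y3.43 E0.1281
G1 X0.00 Y3.50 E0.1537
G1 X-0.68 Y3.43 E0.1793
G1 X-1.34 Y3.23 E0.2051
G1 X-1.94 Y2.91 E0.2306
G1 X-2.19 Y2.71 E0.2425

At z = 7.8 mm: the r=3.5 cylinder gives a regular 32-gon of circumradius 3.5 (constant along its height); the sphere at (9, 0.5): section is a regular 32-gon, circumradius = √(r²−h²) = √(5²−1.2²) = 4.854; Merging all regions: the 2 present regions are separate (no shared area or edge), so areas and boundary lengths simply add and each stays a separate island — 2 connected regions; the r=8 sphere at (-2, 9.5) contributes a regular 32-gon of circumradius √(8²−4.2²) = 6.809; Keeping only the common overlap: the r=8 sphere at (-2, 9.5) partially overlaps that combined region; clipping to the common part keeps 1.21 mm² — 1 connected region. The outline is a single polygon with 10 vertices. Extrusion per mm of travel: 0.6 × 0.15 / (π × 0.875²) = 0.037418. Accumulating E over each segment gives final E = 0.2425.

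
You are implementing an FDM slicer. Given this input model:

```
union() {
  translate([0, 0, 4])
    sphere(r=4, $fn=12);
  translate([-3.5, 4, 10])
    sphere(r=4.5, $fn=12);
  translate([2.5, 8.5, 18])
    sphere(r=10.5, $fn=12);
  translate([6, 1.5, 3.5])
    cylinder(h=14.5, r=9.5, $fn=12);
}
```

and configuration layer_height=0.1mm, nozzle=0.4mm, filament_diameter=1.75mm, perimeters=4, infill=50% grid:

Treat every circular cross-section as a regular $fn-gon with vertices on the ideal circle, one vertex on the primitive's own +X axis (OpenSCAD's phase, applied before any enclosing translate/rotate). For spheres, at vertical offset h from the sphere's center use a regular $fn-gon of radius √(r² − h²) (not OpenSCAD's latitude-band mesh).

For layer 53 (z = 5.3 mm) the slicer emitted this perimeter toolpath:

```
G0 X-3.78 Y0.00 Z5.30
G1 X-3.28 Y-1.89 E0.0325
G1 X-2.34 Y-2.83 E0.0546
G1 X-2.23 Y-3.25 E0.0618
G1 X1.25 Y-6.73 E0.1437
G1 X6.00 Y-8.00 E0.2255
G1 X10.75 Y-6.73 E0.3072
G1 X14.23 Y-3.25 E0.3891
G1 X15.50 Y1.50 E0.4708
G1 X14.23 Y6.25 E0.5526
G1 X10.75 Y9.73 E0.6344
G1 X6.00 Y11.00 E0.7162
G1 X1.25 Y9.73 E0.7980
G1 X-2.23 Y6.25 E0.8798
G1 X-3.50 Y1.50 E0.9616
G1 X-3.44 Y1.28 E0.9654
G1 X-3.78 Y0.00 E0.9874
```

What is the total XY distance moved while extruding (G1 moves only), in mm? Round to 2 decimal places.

59.37 mm

Sum the Euclidean lengths of each G1 segment: total = 59.37 mm.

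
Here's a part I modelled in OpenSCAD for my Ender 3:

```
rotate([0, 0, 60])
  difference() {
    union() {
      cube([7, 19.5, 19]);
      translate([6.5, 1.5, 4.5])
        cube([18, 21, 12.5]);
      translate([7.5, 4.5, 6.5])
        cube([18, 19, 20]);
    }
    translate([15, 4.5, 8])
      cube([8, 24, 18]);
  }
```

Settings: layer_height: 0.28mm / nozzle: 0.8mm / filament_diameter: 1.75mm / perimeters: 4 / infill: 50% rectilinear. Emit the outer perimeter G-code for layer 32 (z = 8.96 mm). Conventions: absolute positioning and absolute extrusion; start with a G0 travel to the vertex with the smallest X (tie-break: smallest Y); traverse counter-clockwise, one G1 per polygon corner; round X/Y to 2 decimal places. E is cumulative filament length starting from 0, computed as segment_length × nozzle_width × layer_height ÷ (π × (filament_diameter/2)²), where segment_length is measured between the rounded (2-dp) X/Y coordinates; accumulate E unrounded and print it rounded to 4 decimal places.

At z = 8.96 mm: the cube is present — its section is the full 7×19.5 rectangle; the cube at (6.5, 1.5) (footprint 18×21) is included at this height; the cube at (7.5, 4.5) is present — its section is the full 18×19 rectangle; Combining (union): the regions partially overlap (shared area 315.00 mm²), so overlapping operands fuse into one piece — 1 connected region; the 8×24 cube at (15, 4.5) contributes its full rectangle; After the difference (first − rest): starting from the result so far, the 8×24 cube at (15, 4.5) partially overlaps it — only the 152.00 mm² overlap (of its 192.00 mm²) is removed, clipping the outline — 1 connected region; (rotated 60° about Z; rotation is an isometry so areas/perimeters/island counts are preserved). The outline is a single polygon with 16 vertices. Extrusion per mm of travel: 0.8 × 0.28 / (π × 0.875²) = 0.093128. Accumulating E over each segment gives final E = 12.6639.

G0 X-16.89 Y9.75 Z8.96
G1 X0.00 Y0.00 E1.8162
G1 X3.50 Y6.06 E2.4679
G1 X2.20 Y6.81 E2.6077
G1 X10.95 Y21.97 E4.2378
G1 X8.35 Y23.47 E4.5174
G1 X8.85 Y24.33 E4.6100
G1 X-7.60 Y33.83 E6.3791
G1 X-8.85 Y31.67 E6.6115
G1 X7.60 Y22.17 E8.3806
G1 X3.60 Y15.24 E9.1257
G1 X-12.85 Y24.74 E10.8948
G1 X-16.60 Y18.25 E11.5929
G1 X-15.74 Y17.75 E11.6855
G1 X-16.24 Y16.88 E11.7789
G1 X-13.64 Y15.38 E12.0585
G1 X-16.89 Y9.75 E12.6639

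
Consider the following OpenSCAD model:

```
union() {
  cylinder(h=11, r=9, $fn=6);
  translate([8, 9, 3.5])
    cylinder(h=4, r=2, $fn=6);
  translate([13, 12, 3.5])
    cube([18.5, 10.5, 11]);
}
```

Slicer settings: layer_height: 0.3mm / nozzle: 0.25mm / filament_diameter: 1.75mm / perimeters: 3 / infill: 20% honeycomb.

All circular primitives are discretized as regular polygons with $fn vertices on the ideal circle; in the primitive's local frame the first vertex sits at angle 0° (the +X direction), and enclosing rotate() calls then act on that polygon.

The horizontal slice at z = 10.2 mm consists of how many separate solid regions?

At z = 10.2 mm: the r=9 cylinder contributes a regular 6-gon of circumradius 9; the cylinder at (8, 9) is absent (z outside [3.5, 7.5]); the cube at (13, 12) (footprint 18.5×10.5) is included at this height; Taking the union: the 2 present regions are separate (no shared area or edge), so areas and boundary lengths simply add and each stays a separate island — 2 connected regions. The result has 2 disconnected regions.

2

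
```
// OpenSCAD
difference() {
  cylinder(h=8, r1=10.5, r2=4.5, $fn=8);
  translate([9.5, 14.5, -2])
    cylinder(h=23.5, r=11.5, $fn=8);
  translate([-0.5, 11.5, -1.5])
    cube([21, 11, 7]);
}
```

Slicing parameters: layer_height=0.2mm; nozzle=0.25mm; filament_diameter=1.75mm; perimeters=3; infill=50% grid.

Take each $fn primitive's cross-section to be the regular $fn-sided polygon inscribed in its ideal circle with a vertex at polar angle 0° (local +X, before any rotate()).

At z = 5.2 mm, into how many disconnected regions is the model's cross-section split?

1

At z = 5.2 mm: the cone contributes a regular 8-gon of circumradius 6.600 (interpolated between r1=10.5 and r2=4.5 at t=0.650); the r=11.5 cylinder at (9.5, 14.5) gives a regular 8-gon of circumradius 11.5 (constant along its height); the cube at (-0.5, 11.5) is present — its section is the full 21×11 rectangle; After the difference (first − rest): starting from the cone, the r=11.5 cylinder at (9.5, 14.5) misses the remaining region (no effect); the 21×11 cube at (-0.5, 11.5) misses the remaining region (no effect) — 1 connected region. The result has 1 disconnected region.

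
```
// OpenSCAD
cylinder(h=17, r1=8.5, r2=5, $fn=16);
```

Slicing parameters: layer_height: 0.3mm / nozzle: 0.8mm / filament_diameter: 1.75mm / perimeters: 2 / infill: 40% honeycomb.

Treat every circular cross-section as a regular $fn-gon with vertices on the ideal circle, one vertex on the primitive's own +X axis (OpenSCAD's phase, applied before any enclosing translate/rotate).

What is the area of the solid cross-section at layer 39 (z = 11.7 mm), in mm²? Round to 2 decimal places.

113.59 mm²

At z = 11.7 mm: the cone: at t=0.688 of its height the radius interpolates to r₁+(r₂−r₁)t = 6.091, giving a regular 16-gon of that circumradius (area = (16/2)·6.091²·sin(360°/16) = 113.59 mm²). Overall, the cross-section is a single solid region. Net area = 113.59 mm².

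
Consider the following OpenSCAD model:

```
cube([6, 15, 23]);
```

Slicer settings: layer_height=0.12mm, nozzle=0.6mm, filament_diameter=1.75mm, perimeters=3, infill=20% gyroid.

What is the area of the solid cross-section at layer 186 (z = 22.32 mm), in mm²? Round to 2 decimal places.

At z = 22.32 mm: the cube is present — its section is the full 6×15 rectangle (area 90.00 mm²). Overall, the cross-section is a single solid region. Net area = 90.00 mm².

90.00 mm²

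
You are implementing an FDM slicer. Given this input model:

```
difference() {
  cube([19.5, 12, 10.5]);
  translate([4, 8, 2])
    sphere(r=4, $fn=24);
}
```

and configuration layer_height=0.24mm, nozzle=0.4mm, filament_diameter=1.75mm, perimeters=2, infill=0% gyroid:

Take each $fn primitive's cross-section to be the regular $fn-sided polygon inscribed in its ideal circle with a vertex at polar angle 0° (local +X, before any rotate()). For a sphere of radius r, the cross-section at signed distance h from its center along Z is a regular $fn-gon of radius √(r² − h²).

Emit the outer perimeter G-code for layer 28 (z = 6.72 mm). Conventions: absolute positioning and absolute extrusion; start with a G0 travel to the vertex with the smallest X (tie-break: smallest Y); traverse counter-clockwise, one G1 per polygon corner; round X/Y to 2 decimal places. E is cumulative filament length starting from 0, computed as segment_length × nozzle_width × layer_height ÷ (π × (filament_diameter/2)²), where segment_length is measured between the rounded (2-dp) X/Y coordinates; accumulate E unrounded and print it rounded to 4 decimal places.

At z = 6.72 mm: the 19.5×12 cube contributes its full rectangle; the sphere at (4, 8) is not intersected at this z (|z−center|=4.720 > r=4); Taking the first minus the rest: none of the subtracted shapes is present at this height, so the 19.5×12 cube is unchanged — 1 connected region. The outline is a single polygon with 4 vertices. Extrusion per mm of travel: 0.4 × 0.24 / (π × 0.875²) = 0.039912. Accumulating E over each segment gives final E = 2.5145.

G0 X0.00 Y0.00 Z6.72
G1 X19.50 Y0.00 E0.7783
G1 X19.50 Y12.00 E1.2572
G1 X0.00 Y12.00 E2.0355
G1 X0.00 Y0.00 E2.5145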